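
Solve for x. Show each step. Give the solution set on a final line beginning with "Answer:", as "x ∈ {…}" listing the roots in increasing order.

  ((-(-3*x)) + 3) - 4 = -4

Step 1. [((-(-3*x)) + 3) - 4 = -4] peel the -4: add 4 from each side. So sub: (-(-3*x)) + 3 = 0.
Step 2. [(-(-3*x)) + 3 = 0] +3 is outermost — subtract 3 both sides, so sub: -(-3*x) = -3.
Step 3. [-(-3*x) = -3] flip signs both sides. So neg: -3*x = 3.
Step 4. [-3*x = 3] -3 out front; divide by -3 ⇒ div: x = -1.

Answer: x ∈ {-1}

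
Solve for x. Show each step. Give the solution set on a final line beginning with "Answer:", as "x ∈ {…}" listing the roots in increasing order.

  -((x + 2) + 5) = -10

Step 1. [-((x + 2) + 5) = -10] flip signs both sides ⇒ neg: (x + 2) + 5 = 10.
Step 2. [(x + 2) + 5 = 10] 5 comes off first (subtract 5), so sub: x + 2 = 5.
Step 3. [x + 2 = 5] the outer +2 inverts by subtracting 2, so sub: x = 3.

Answer: x ∈ {3}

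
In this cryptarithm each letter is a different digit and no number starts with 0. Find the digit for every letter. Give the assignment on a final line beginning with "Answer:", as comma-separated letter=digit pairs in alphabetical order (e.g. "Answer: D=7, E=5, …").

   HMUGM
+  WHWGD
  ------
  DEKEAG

Step 1. [col 1: M + D ≡ G (mod 10)] no forcing yet in column 1 (carry-in 0); D=1 is free and consistent — try it. So D=1.
Step 2. [col 1: M + D ≡ G (mod 10)] several values work for G in column 1 (M + D ≡ G (mod 10), carry-in 0); try G=4. So G=4.
Step 3. [col 1: M + D ≡ G (mod 10)] column 1: given D=1, G=4, carry-in 0, and digits 1,4 already taken and all letters distinct, M+D≡G (mod 10) forces M=3, so M=3.
Step 4. [col 2: G + G ≡ A (mod 10)] from column 2 (G=4, carry-in 0, digits 1,3,4 already taken and all letters distinct): A must equal 8 ⇒ A=8.
Step 5. [col 3: U + W ≡ E (mod 10)] several values work for W in column 3 (U + W ≡ E (mod 10), carry-in 0); try W=5, so W=5.
Step 6. [col 3: U + W ≡ E (mod 10)] column 3 (U + W ≡ E (mod 10), carry-in 0) doesn't pin U yet; pick U=7 and continue. So U=7.
Step 7. [col 3: U + W ≡ E (mod 10)] column 3 reads U+W+carry(0)=E with U=7, W=5; with digits 1,3,4,5,7,8 already taken and all letters distinct, the only value for E is 2. So E=2.
Step 8. [col 4: M + H ≡ K (mod 10)] from column 4 (M=3, carry-in 1, digits 1,2,3,4,5,7,8 already taken and all letters distinct): H must equal 6 ⇒ H=6.
Step 9. [col 4: M + H ≡ K (mod 10)] column 4 reads M+H+carry(1)=K with M=3, H=6; with digits 1,2,3,4,5,6,7,8 already taken and all letters distinct, the only value for K is 0. So K=0.

Answer: A=8, D=1, E=2, G=4, H=6, K=0, M=3, U=7, W=5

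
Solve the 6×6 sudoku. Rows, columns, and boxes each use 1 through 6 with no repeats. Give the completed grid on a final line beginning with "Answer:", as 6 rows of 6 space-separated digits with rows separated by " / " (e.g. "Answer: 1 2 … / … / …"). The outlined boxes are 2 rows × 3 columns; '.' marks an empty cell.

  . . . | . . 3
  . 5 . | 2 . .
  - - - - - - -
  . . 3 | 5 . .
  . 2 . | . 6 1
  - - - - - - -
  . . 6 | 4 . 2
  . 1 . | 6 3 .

Step 1. [r3c1∈{1,4,6}] in row 3, 1 fits only at r3c1. So r3c1=1.
Step 2. [r5c5∈{1,5}] in row 5, 1 fits only at r5c5. So r5c5=1.
Step 3. [r2c5∈{4}] r2c5 has the single candidate 4 ⇒ r2c5=4.
Step 4. [r5c1∈{3,5}] r5c1 is the only open cell in row 5 admitting 5 ⇒ r5c1=5.
Step 5. [r4c1∈{4}] r4c1 has the single candidate 4, so r4c1=4.
Step 6. [r6c3∈{2,4}] 4 has one home in row 6: r6c3, so r6c3=4.
Step 7. [r1c3∈{1,2}] in col 3, 2 fits only at r1c3, so r1c3=2.
Step 8. [r1c1∈{6}] r1c1 is down to just 6, so r1c1=6.
Step 9. [r6c6∈{5}] only 5 remains possible at r6c6. So r6c6=5.
Step 10. [r3c2∈{6}] only 6 remains possible at r3c2 ⇒ r3c2=6.
Step 11. [r2c3∈{1}] r2c3's peers cover all but 1 ⇒ r2c3=1.
Step 12. [r2c6∈{6}] r2c6's peers cover all but 6, so r2c6=6.
Step 13. [r2c1∈{3}] r2c1 is down to just 3. So r2c1=3.
Step 14. [r5c2∈{3}] r5c2 has the single candidate 3, so r5c2=3.
Step 15. [r4c4∈{3}] only 3 remains possible at r4c4. So r4c4=3.
Step 16. [r1c5∈{5}] r1c5 has the single candidate 5. So r1c5=5.
Step 17. [r3c6∈{4}] r3c6 is down to just 4. So r3c6=4.
Step 18. [r1c2∈{4}] r1c2 has the single candidate 4, so r1c2=4.
Step 19. [r6c1∈{2}] r6c1 is down to just 2. So r6c1=2.
Step 20. [r3c5∈{2}] nothing but 2 survives at r3c5 ⇒ r3c5=2.
Step 21. [r4c3∈{5}] only 5 remains possible at r4c3 ⇒ r4c3=5.
Step 22. [r1c4∈{1}] nothing but 1 survives at r1c4 ⇒ r1c4=1.

Answer: 6 4 2 1 5 3 / 3 5 1 2 4 6 / 1 6 3 5 2 4 / 4 2 5 3 6 1 / 5 3 6 4 1 2 / 2 1 4 6 3 5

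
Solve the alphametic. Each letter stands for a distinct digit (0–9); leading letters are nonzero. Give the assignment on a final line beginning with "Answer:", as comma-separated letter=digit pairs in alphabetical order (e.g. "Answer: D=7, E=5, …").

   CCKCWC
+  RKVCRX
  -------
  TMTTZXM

Step 1. [col 1: C + X ≡ M (mod 10)] X=9 is one option consistent with column 1 (C + X ≡ M (mod 10), carry-in 0) — take it ⇒ X=9.
Step 2. [T] adding two 6-digit numbers gives at most 6+1 digits, and here it does — T is that final carry and must be 1. So T=1.
Step 3. [col 1: C + X ≡ M (mod 10)] several values work for C in column 1 (C + X ≡ M (mod 10), carry-in 0); try C=3, so C=3.
Step 4. [col 1: C + X ≡ M (mod 10)] column 1: given C=3, X=9, carry-in 0, and digits 1,3,9 already taken and all letters distinct, C+X≡M (mod 10) forces M=2, so M=2.
Step 5. [col 2: W + R ≡ X (mod 10)] W=0 is one option consistent with column 2 (W + R ≡ X (mod 10), carry-in 1) — take it, so W=0.
Step 6. [col 2: W + R ≡ X (mod 10)] in column 2 we have W+R≡X with carry-in 1; given W=0, X=9 and digits 0,1,2,3,9 already taken and all letters distinct, that pins R to 8 ⇒ R=8.
Step 7. [col 3: C + C ≡ Z (mod 10)] from column 3 (C=3, carry-in 0, digits 0,1,2,3,8,9 already taken and all letters distinct): Z must equal 6 ⇒ Z=6.
Step 8. [col 4: K + V ≡ T (mod 10)] K=7 is one option consistent with column 4 (K + V ≡ T (mod 10), carry-in 0) — take it, so K=7.
Step 9. [col 4: K + V ≡ T (mod 10)] from column 4 (K=7, T=1, carry-in 0, digits 0,1,2,3,6,7,8,9 already taken and all letters distinct): V must equal 4. So V=4.

Answer: C=3, K=7, M=2, R=8, T=1, V=4, W=0, X=9, Z=6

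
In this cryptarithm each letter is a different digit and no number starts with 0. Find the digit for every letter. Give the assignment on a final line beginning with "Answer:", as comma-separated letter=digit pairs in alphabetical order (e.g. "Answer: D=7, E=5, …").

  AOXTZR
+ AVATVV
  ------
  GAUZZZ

Step 1. [col 1: R + V ≡ Z (mod 10)] column 1 (R + V ≡ Z (mod 10), carry-in 0) doesn't pin R yet; pick R=2 and continue ⇒ R=2.
Step 2. [col 1: R + V ≡ Z (mod 10)] V=9 is one option consistent with column 1 (R + V ≡ Z (mod 10), carry-in 0) — take it, so V=9.
Step 3. [col 1: R + V ≡ Z (mod 10)] column 1 reads R+V+carry(0)=Z with R=2, V=9; with digits 2,9 already taken and all letters distinct, the only value for Z is 1 ⇒ Z=1.
Step 4. [col 3: T + T ≡ Z (mod 10)] T=0 is one option consistent with column 3 (T + T ≡ Z (mod 10), carry-in 1) — take it, so T=0.
Step 5. [col 4: X + A ≡ U (mod 10)] no forcing yet in column 4 (carry-in 0); X=5 is free and consistent — try it, so X=5.
Step 6. [col 4: X + A ≡ U (mod 10)] A=3 is one option consistent with column 4 (X + A ≡ U (mod 10), carry-in 0) — take it ⇒ A=3.
Step 7. [col 4: X + A ≡ U (mod 10)] column 4: given X=5, A=3, carry-in 0, and digits 0,1,2,3,5,9 already taken and all letters distinct, X+A≡U (mod 10) forces U=8 ⇒ U=8.
Step 8. [col 5: O + V ≡ A (mod 10)] column 5 reads O+V+carry(0)=A with V=9, A=3; with digits 0,1,2,3,5,8,9 already taken and all letters distinct, the only value for O is 4 ⇒ O=4.
Step 9. [col 6: A + A ≡ G (mod 10)] column 6 reads A+A+carry(1)=G with A=3; with digits 0,1,2,3,4,5,8,9 already taken and all letters distinct, the only value for G is 7 ⇒ G=7.

Answer: A=3, G=7, O=4, R=2, T=0, U=8, V=9, X=5, Z=1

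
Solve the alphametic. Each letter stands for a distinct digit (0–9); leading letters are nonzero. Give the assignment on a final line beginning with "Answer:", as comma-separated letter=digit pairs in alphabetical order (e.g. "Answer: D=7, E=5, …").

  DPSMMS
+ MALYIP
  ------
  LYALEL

Step 1. [col 1: S + P ≡ L (mod 10)] column 1 (S + P ≡ L (mod 10), carry-in 0) doesn't pin L yet; pick L=7 and continue ⇒ L=7.
Step 2. [col 1: S + P ≡ L (mod 10)] no forcing yet in column 1 (carry-in 0); P=8 is free and consistent — try it ⇒ P=8.
Step 3. [col 1: S + P ≡ L (mod 10)] column 1: given P=8, L=7, carry-in 0, and digits 7,8 already taken and all letters distinct, S+P≡L (mod 10) forces S=9 ⇒ S=9.
Step 4. [col 2: M + I ≡ E (mod 10)] no forcing yet in column 2 (carry-in 1); M=2 is free and consistent — try it. So M=2.
Step 5. [col 2: M + I ≡ E (mod 10)] E=3 is one option consistent with column 2 (M + I ≡ E (mod 10), carry-in 1) — take it, so E=3.
Step 6. [col 2: M + I ≡ E (mod 10)] column 2 reads M+I+carry(1)=E with M=2, E=3; with digits 2,3,7,8,9 already taken and all letters distinct, the only value for I is 0, so I=0.
Step 7. [col 3: M + Y ≡ L (mod 10)] from column 3 (M=2, L=7, carry-in 0, digits 0,2,3,7,8,9 already taken and all letters distinct): Y must equal 5, so Y=5.
Step 8. [col 4: S + L ≡ A (mod 10)] in column 4 we have S+L≡A with carry-in 0; given S=9, L=7 and digits 0,2,3,5,7,8,9 already taken and all letters distinct, that pins A to 6, so A=6.
Step 9. [col 6: D + M ≡ L (mod 10)] from column 6 (M=2, L=7, carry-in 1, digits 0,2,3,5,6,7,8,9 already taken and all letters distinct): D must equal 4. So D=4.

Answer: A=6, D=4, E=3, I=0, L=7, M=2, P=8, S=9, Y=5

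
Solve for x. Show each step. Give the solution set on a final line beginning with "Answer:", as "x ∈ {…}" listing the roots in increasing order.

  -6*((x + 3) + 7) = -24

Step 1. [-6*((x + 3) + 7) = -24] divide by the outer -6. So div: (x + 3) + 7 = 4.
Step 2. [(x + 3) + 7 = 4] +7 is outermost — subtract 7 both sides, so sub: x + 3 = -3.
Step 3. [x + 3 = -3] +3 is outermost — subtract 3 both sides ⇒ sub: x = -6.

Answer: x ∈ {-6}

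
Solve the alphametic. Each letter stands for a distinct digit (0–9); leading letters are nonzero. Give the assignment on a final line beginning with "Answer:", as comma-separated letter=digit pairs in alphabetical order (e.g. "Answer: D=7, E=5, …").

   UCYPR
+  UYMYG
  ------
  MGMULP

Step 1. [col 1: R + G ≡ P (mod 10)] P=8 is one option consistent with column 1 (R + G ≡ P (mod 10), carry-in 0) — take it, so P=8.
Step 2. [M] adding two 5-digit numbers gives at most 5+1 digits, and here it does — M is that final carry and must be 1. So M=1.
Step 3. [col 1: R + G ≡ P (mod 10)] several values work for G in column 1 (R + G ≡ P (mod 10), carry-in 0); try G=3 ⇒ G=3.
Step 4. [col 1: R + G ≡ P (mod 10)] column 1 reads R+G+carry(0)=P with G=3, P=8; with digits 1,3,8 already taken and all letters distinct, the only value for R is 5. So R=5.
Step 5. [col 2: P + Y ≡ L (mod 10)] Y=4 is one option consistent with column 2 (P + Y ≡ L (mod 10), carry-in 0) — take it. So Y=4.
Step 6. [col 2: P + Y ≡ L (mod 10)] column 2 reads P+Y+carry(0)=L with P=8, Y=4; with digits 1,3,4,5,8 already taken and all letters distinct, the only value for L is 2, so L=2.
Step 7. [col 3: Y + M ≡ U (mod 10)] from column 3 (Y=4, M=1, carry-in 1, digits 1,2,3,4,5,8 already taken and all letters distinct): U must equal 6 ⇒ U=6.
Step 8. [col 4: C + Y ≡ M (mod 10)] column 4: given Y=4, M=1, carry-in 0, and digits 1,2,3,4,5,6,8 already taken and all letters distinct, C+Y≡M (mod 10) forces C=7. So C=7.

Answer: C=7, G=3, L=2, M=1, P=8, R=5, U=6, Y=4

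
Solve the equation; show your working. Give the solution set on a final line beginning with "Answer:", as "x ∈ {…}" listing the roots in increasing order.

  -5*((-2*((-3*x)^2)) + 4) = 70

Step 1. [-5*((-2*((-3*x)^2)) + 4) = 70] -5 out front; divide by -5. So div: (-2*((-3*x)^2)) + 4 = -14.
Step 2. [(-2*((-3*x)^2)) + 4 = -14] -2 | LHS and -2 | -14: pull -2 out, so factor: ((-3*x)^2) - 2 = 7.
Step 3. [((-3*x)^2) - 2 = 7] peel the -2: add 2 from each side. So sub: (-3*x)^2 = 9.
Step 4. [(-3*x)^2 = 9] 9 ≥ 0, LHS is (·)² — take ±√ ⇒ sqrt: -3*x = 3 or -3.
Step 5. [-3*x = 3 or -3] -3·(inner) — divide through by -3 ⇒ div: x = -1 or 1.

Answer: x ∈ {-1, 1}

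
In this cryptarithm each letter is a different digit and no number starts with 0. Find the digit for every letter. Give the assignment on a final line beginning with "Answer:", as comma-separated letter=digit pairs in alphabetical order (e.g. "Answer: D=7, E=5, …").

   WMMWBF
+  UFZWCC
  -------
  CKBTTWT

Step 1. [col 1: F + C ≡ T (mod 10)] column 1 (F + C ≡ T (mod 10), carry-in 0) doesn't pin T yet; pick T=8 and continue, so T=8.
Step 2. [col 1: F + C ≡ T (mod 10)] several values work for F in column 1 (F + C ≡ T (mod 10), carry-in 0); try F=7, so F=7.
Step 3. [col 1: F + C ≡ T (mod 10)] column 1 reads F+C+carry(0)=T with F=7, T=8; with digits 7,8 already taken and all letters distinct, the only value for C is 1, so C=1.
Step 4. [col 2: B + C ≡ W (mod 10)] column 2 (B + C ≡ W (mod 10), carry-in 0) doesn't pin B yet; pick B=3 and continue ⇒ B=3.
Step 5. [col 2: B + C ≡ W (mod 10)] in column 2 we have B+C≡W with carry-in 0; given B=3, C=1 and digits 1,3,7,8 already taken and all letters distinct, that pins W to 4. So W=4.
Step 6. [col 4: M + Z ≡ T (mod 10)] column 4 (M + Z ≡ T (mod 10), carry-in 0) doesn't pin Z yet; pick Z=2 and continue, so Z=2.
Step 7. [col 4: M + Z ≡ T (mod 10)] column 4 reads M+Z+carry(0)=T with Z=2, T=8; with digits 1,2,3,4,7,8 already taken and all letters distinct, the only value for M is 6. So M=6.
Step 8. [col 6: W + U ≡ K (mod 10)] several values work for U in column 6 (W + U ≡ K (mod 10), carry-in 1); try U=5, so U=5.
Step 9. [col 6: W + U ≡ K (mod 10)] column 6 reads W+U+carry(1)=K with W=4, U=5; with digits 1,2,3,4,5,6,7,8 already taken and all letters distinct, the only value for K is 0 ⇒ K=0.

Answer: B=3, C=1, F=7, K=0, M=6, T=8, U=5, W=4, Z=2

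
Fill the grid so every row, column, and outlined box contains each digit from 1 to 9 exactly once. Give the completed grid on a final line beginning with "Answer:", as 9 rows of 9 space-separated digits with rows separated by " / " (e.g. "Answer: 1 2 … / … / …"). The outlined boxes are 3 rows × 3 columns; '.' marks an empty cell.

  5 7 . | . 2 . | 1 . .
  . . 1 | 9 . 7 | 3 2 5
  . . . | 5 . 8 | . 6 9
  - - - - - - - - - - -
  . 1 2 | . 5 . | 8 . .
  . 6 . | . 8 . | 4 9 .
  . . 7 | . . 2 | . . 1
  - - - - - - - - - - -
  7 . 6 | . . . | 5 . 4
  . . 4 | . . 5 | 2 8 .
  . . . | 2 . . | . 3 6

Step 1. [r5c1∈{3}] r5c1 has the single candidate 3. So r5c1=3.
Step 2. [r9c7∈{7,9}] r9c7 is the only open cell in col 7 admitting 9. So r9c7=9.
Step 3. [r3c5∈{1,3,4}] 1 has one home in row 3: r3c5 ⇒ r3c5=1.
Step 4. [r8c9∈{7}] r8c9's peers cover all but 7, so r8c9=7.
Step 5. [r7c2∈{2,3,8,9}] in row 7, 2 fits only at r7c2, so r7c2=2.
Step 6. [r8c2∈{3,9}] r8c2 is the only open cell in box 7 admitting 3, so r8c2=3.
Step 7. [r6c2∈{4,5,8,9}] 9 has one home in col 2: r6c2, so r6c2=9.
Step 8. [r4c1∈{4}] nothing but 4 survives at r4c1, so r4c1=4.
Step 9. [r5c6∈{1}] r5c6's peers cover all but 1 ⇒ r5c6=1.
Step 10. [r4c6∈{3,6,9}] row 4 places 9 nowhere but r4c6 ⇒ r4c6=9.
Step 11. [r4c4∈{3,6,7}] r4c4 is the only open cell in row 4 admitting 6, so r4c4=6.
Step 12. [r1c6∈{3,4,6}] row 1 places 6 nowhere but r1c6. So r1c6=6.
Step 13. [r2c5∈{4}] r2c5's peers cover all but 4. So r2c5=4.
Step 14. [r2c2∈{8}] nothing but 8 survives at r2c2, so r2c2=8.
Step 15. [r1c4∈{3}] only 3 remains possible at r1c4 ⇒ r1c4=3.
Step 16. [r9c3∈{5,8}] in col 3, 8 fits only at r9c3, so r9c3=8.
Step 17. [r8c1∈{1,9}] 9 has one home in col 1: r8c1, so r8c1=9.
Step 18. [r8c4∈{1}] r8c4 has the single candidate 1. So r8c4=1.
Step 19. [r7c6∈{3}] r7c6's peers cover all but 3. So r7c6=3.
Step 20. [r9c2∈{5}] r9c2's peers cover all but 5 ⇒ r9c2=5.
Step 21. [r5c9∈{2}] nothing but 2 survives at r5c9 ⇒ r5c9=2.
Step 22. [r4c9∈{3}] r4c9's peers cover all but 3. So r4c9=3.
Step 23. [r6c5∈{3}] only 3 remains possible at r6c5. So r6c5=3.
Step 24. [r2c1∈{6}] r2c1 is down to just 6 ⇒ r2c1=6.
Step 25. [r4c8∈{7}] r4c8 has the single candidate 7, so r4c8=7.
Step 26. [r3c3∈{3}] r3c3 is down to just 3. So r3c3=3.
Step 27. [r5c4∈{7}] only 7 remains possible at r5c4 ⇒ r5c4=7.
Step 28. [r3c1∈{2}] r3c1's peers cover all but 2, so r3c1=2.
Step 29. [r6c4∈{4}] only 4 remains possible at r6c4 ⇒ r6c4=4.
Step 30. [r9c1∈{1}] r9c1 is down to just 1. So r9c1=1.
Step 31. [r7c5∈{9}] r7c5 has the single candidate 9, so r7c5=9.
Step 32. [r8c5∈{6}] r8c5 is down to just 6 ⇒ r8c5=6.
Step 33. [r6c7∈{6}] only 6 remains possible at r6c7, so r6c7=6.
Step 34. [r6c1∈{8}] only 8 remains possible at r6c1 ⇒ r6c1=8.
Step 35. [r7c8∈{1}] only 1 remains possible at r7c8 ⇒ r7c8=1.
Step 36. [r1c8∈{4}] r1c8 is down to just 4 ⇒ r1c8=4.
Step 37. [r3c2∈{4}] r3c2's peers cover all but 4. So r3c2=4.
Step 38. [r1c3∈{9}] r1c3 is down to just 9 ⇒ r1c3=9.
Step 39. [r9c5∈{7}] r9c5 is down to just 7 ⇒ r9c5=7.
Step 40. [r5c3∈{5}] nothing but 5 survives at r5c3 ⇒ r5c3=5.
Step 41. [r9c6∈{4}] nothing but 4 survives at r9c6 ⇒ r9c6=4.
Step 42. [r3c7∈{7}] r3c7 has the single candidate 7. So r3c7=7.
Step 43. [r7c4∈{8}] nothing but 8 survives at r7c4 ⇒ r7c4=8.
Step 44. [r1c9∈{8}] r1c9's peers cover all but 8. So r1c9=8.
Step 45. [r6c8∈{5}] only 5 remains possible at r6c8 ⇒ r6c8=5.

Answer: 5 7 9 3 2 6 1 4 8 / 6 8 1 9 4 7 3 2 5 / 2 4 3 5 1 8 7 6 9 / 4 1 2 6 5 9 8 7 3 / 3 6 5 7 8 1 4 9 2 / 8 9 7 4 3 2 6 5 1 / 7 2 6 8 9 3 5 1 4 / 9 3 4 1 6 5 2 8 7 / 1 5 8 2 7 4 9 3 6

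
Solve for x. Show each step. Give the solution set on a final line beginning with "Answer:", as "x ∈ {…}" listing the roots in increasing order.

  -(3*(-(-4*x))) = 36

Step 1. [-(3*(-(-4*x))) = 36] LHS negated; negate both sides, so neg: 3*(-(-4*x)) = -36.
Step 2. [3*(-(-4*x)) = -36] 3 out front; divide by 3 ⇒ div: -(-4*x) = -12.
Step 3. [-(-4*x) = -12] LHS negated; negate both sides, so neg: -4*x = 12.
Step 4. [-4*x = 12] -4 out front; divide by -4 ⇒ div: x = -3.

Answer: x ∈ {-3}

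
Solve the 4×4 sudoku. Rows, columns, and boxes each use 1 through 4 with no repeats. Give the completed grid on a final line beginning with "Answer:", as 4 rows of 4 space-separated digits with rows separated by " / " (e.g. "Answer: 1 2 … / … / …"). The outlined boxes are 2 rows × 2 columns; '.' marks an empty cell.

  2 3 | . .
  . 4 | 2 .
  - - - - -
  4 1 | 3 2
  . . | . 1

Step 1. [r1c4∈{4}] r1c4's peers cover all but 4, so r1c4=4.
Step 2. [r4c2∈{2}] r4c2 has the single candidate 2 ⇒ r4c2=2.
Step 3. [r2c4∈{3}] r2c4 has the single candidate 3 ⇒ r2c4=3.
Step 4. [r2c1∈{1}] only 1 remains possible at r2c1 ⇒ r2c1=1.
Step 5. [r4c1∈{3}] nothing but 3 survives at r4c1, so r4c1=3.
Step 6. [r4c3∈{4}] r4c3 has the single candidate 4. So r4c3=4.
Step 7. [r1c3∈{1}] r1c3's peers cover all but 1. So r1c3=1.

Answer: 2 3 1 4 / 1 4 2 3 / 4 1 3 2 / 3 2 4 1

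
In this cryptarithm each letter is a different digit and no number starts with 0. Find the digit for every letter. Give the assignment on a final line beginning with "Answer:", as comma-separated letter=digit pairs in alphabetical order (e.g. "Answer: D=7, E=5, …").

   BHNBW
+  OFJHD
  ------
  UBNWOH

Step 1. [U] the sum has 6 digits but both addends have 5; that extra leading digit U is the final carry, namely 1. So U=1.
Step 2. [col 1: W + D ≡ H (mod 10)] H=6 is one option consistent with column 1 (W + D ≡ H (mod 10), carry-in 0) — take it, so H=6.
Step 3. [col 1: W + D ≡ H (mod 10)] D=4 is one option consistent with column 1 (W + D ≡ H (mod 10), carry-in 0) — take it, so D=4.
Step 4. [col 1: W + D ≡ H (mod 10)] column 1: given D=4, H=6, carry-in 0, and digits 1,4,6 already taken and all letters distinct, W+D≡H (mod 10) forces W=2, so W=2.
Step 5. [col 2: B + H ≡ O (mod 10)] several values work for O in column 2 (B + H ≡ O (mod 10), carry-in 0); try O=9, so O=9.
Step 6. [col 2: B + H ≡ O (mod 10)] in column 2 we have B+H≡O with carry-in 0; given H=6, O=9 and digits 1,2,4,6,9 already taken and all letters distinct, that pins B to 3 ⇒ B=3.
Step 7. [col 3: N + J ≡ W (mod 10)] no forcing yet in column 3 (carry-in 0); J=7 is free and consistent — try it ⇒ J=7.
Step 8. [col 3: N + J ≡ W (mod 10)] column 3: given J=7, W=2, carry-in 0, and digits 1,2,3,4,6,7,9 already taken and all letters distinct, N+J≡W (mod 10) forces N=5 ⇒ N=5.
Step 9. [col 4: H + F ≡ N (mod 10)] from column 4 (H=6, N=5, carry-in 1, digits 1,2,3,4,5,6,7,9 already taken and all letters distinct): F must equal 8, so F=8.

Answer: B=3, D=4, F=8, H=6, J=7, N=5, O=9, U=1, W=2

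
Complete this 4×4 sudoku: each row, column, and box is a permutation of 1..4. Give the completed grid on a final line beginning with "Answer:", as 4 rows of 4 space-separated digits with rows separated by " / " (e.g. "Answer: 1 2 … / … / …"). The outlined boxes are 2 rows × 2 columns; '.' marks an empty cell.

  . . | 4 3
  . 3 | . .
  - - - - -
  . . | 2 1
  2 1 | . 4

Step 1. [r2c1∈{1,4}] row 2 places 4 nowhere but r2c1 ⇒ r2c1=4.
Step 2. [r3c2∈{4}] nothing but 4 survives at r3c2. So r3c2=4.
Step 3. [r3c1∈{3}] nothing but 3 survives at r3c1. So r3c1=3.
Step 4. [r2c3∈{1}] nothing but 1 survives at r2c3. So r2c3=1.
Step 5. [r4c3∈{3}] r4c3 is down to just 3. So r4c3=3.
Step 6. [r1c1∈{1}] r1c1 is down to just 1, so r1c1=1.
Step 7. [r2c4∈{2}] r2c4 is down to just 2 ⇒ r2c4=2.
Step 8. [r1c2∈{2}] r1c2 is down to just 2. So r1c2=2.

Answer: 1 2 4 3 / 4 3 1 2 / 3 4 2 1 / 2 1 3 4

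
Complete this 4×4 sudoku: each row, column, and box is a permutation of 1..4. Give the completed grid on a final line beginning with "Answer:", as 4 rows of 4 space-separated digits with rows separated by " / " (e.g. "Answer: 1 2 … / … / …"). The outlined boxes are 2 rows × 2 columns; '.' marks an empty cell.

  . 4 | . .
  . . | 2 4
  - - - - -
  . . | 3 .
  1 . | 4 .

Step 1. [r3c2∈{2}] r3c2 is down to just 2. So r3c2=2.
Step 2. [r2c1∈{3}] r2c1 is down to just 3, so r2c1=3.
Step 3. [r3c4∈{1}] only 1 remains possible at r3c4 ⇒ r3c4=1.
Step 4. [r3c1∈{4}] nothing but 4 survives at r3c1, so r3c1=4.
Step 5. [r4c4∈{2}] only 2 remains possible at r4c4 ⇒ r4c4=2.
Step 6. [r1c1∈{2}] r1c1's peers cover all but 2 ⇒ r1c1=2.
Step 7. [r1c3∈{1}] r1c3 has the single candidate 1 ⇒ r1c3=1.
Step 8. [r1c4∈{3}] r1c4 has the single candidate 3 ⇒ r1c4=3.
Step 9. [r4c2∈{3}] only 3 remains possible at r4c2. So r4c2=3.
Step 10. [r2c2∈{1}] nothing but 1 survives at r2c2, so r2c2=1.

Answer: 2 4 1 3 / 3 1 2 4 / 4 2 3 1 / 1 3 4 2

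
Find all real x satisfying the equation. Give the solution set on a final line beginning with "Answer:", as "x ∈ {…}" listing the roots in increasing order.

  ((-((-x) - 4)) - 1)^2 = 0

Step 1. [((-((-x) - 4)) - 1)^2 = 0] 0 ≥ 0, LHS is (·)² — take ±√. So sqrt: (-((-x) - 4)) - 1 = 0.
Step 2. [(-((-x) - 4)) - 1 = 0] -1 is outermost — add 1 both sides ⇒ sub: -((-x) - 4) = 1.
Step 3. [-((-x) - 4) = 1] leading − — multiply by −1. So neg: (-x) - 4 = -1.
Step 4. [(-x) - 4 = -1] the outer -4 inverts by adding 4 ⇒ sub: -x = 3.
Step 5. [-x = 3] flip signs both sides. So neg: x = -3.

Answer: x ∈ {-3}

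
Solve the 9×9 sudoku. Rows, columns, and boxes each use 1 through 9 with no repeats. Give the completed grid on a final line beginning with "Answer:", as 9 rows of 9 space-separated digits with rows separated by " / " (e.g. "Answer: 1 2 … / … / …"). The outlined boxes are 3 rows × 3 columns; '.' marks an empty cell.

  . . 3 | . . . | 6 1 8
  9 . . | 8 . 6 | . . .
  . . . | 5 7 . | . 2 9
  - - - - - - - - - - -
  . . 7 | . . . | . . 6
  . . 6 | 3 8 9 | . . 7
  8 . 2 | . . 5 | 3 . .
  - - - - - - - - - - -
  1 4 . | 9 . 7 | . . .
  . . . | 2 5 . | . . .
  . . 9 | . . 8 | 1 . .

Step 1. [r3c7∈{4}] r3c7 is down to just 4 ⇒ r3c7=4.
Step 2. [r1c4∈{4}] only 4 remains possible at r1c4 ⇒ r1c4=4.
Step 3. [r9c4∈{6}] r9c4's peers cover all but 6 ⇒ r9c4=6.
Step 4. [r4c4∈{1}] r4c4 has the single candidate 1, so r4c4=1.
Step 5. [r2c5∈{1,2,3}] in col 5, 1 fits only at r2c5 ⇒ r2c5=1.
Step 6. [r8c3∈{8}] r8c3's peers cover all but 8. So r8c3=8.
Step 7. [r7c3∈{5}] r7c3 has the single candidate 5. So r7c3=5.
Step 8. [r2c2∈{2,5,7}] 2 has one home in row 2: r2c2, so r2c2=2.
Step 9. [r7c5∈{3}] r7c5 has the single candidate 3. So r7c5=3.
Step 10. [r9c5∈{4}] only 4 remains possible at r9c5, so r9c5=4.
Step 11. [r4c5∈{2}] r4c5 has the single candidate 2 ⇒ r4c5=2.
Step 12. [r5c2∈{1,5}] across row 5, 1 lands solely at r5c2, so r5c2=1.
Step 13. [r9c1∈{2,3,7}] in col 1, 2 fits only at r9c1, so r9c1=2.
Step 14. [r4c6∈{4}] r4c6 has the single candidate 4. So r4c6=4.
Step 15. [r7c8∈{6,8}] in row 7, 6 fits only at r7c8, so r7c8=6.
Step 16. [r4c8∈{5,8,9}] in col 8, 8 fits only at r4c8 ⇒ r4c8=8.
Step 17. [r3c1∈{6}] r3c1 is down to just 6 ⇒ r3c1=6.
Step 18. [r5c7∈{2,5}] in row 5, 2 fits only at r5c7 ⇒ r5c7=2.
Step 19. [r5c1∈{4,5}] col 1 places 4 nowhere but r5c1, so r5c1=4.
Step 20. [r5c8∈{5}] nothing but 5 survives at r5c8. So r5c8=5.
Step 21. [r4c7∈{9}] r4c7's peers cover all but 9. So r4c7=9.
Step 22. [r8c7∈{7}] r8c7's peers cover all but 7 ⇒ r8c7=7.
Step 23. [r8c1∈{3}] nothing but 3 survives at r8c1, so r8c1=3.
Step 24. [r1c1∈{5,7}] 7 has one home in col 1: r1c1 ⇒ r1c1=7.
Step 25. [r6c8∈{4}] only 4 remains possible at r6c8. So r6c8=4.
Step 26. [r9c9∈{3,5}] across row 9, 5 lands solely at r9c9, so r9c9=5.
Step 27. [r2c9∈{3}] only 3 remains possible at r2c9, so r2c9=3.
Step 28. [r4c2∈{3,5}] row 4 places 3 nowhere but r4c2. So r4c2=3.
Step 29. [r8c6∈{1}] r8c6 has the single candidate 1, so r8c6=1.
Step 30. [r7c7∈{8}] r7c7 is down to just 8. So r7c7=8.
Step 31. [r6c2∈{9}] r6c2 is down to just 9, so r6c2=9.
Step 32. [r9c2∈{7}] nothing but 7 survives at r9c2, so r9c2=7.
Step 33. [r8c2∈{6}] only 6 remains possible at r8c2, so r8c2=6.
Step 34. [r2c3∈{4}] only 4 remains possible at r2c3. So r2c3=4.
Step 35. [r2c8∈{7}] only 7 remains possible at r2c8, so r2c8=7.
Step 36. [r1c6∈{2}] r1c6 has the single candidate 2 ⇒ r1c6=2.
Step 37. [r6c9∈{1}] only 1 remains possible at r6c9 ⇒ r6c9=1.
Step 38. [r1c2∈{5}] r1c2's peers cover all but 5 ⇒ r1c2=5.
Step 39. [r2c7∈{5}] nothing but 5 survives at r2c7, so r2c7=5.
Step 40. [r1c5∈{9}] only 9 remains possible at r1c5, so r1c5=9.
Step 41. [r6c5∈{6}] nothing but 6 survives at r6c5 ⇒ r6c5=6.
Step 42. [r3c2∈{8}] only 8 remains possible at r3c2, so r3c2=8.
Step 43. [r6c4∈{7}] only 7 remains possible at r6c4, so r6c4=7.
Step 44. [r8c9∈{4}] nothing but 4 survives at r8c9 ⇒ r8c9=4.
Step 45. [r7c9∈{2}] nothing but 2 survives at r7c9. So r7c9=2.
Step 46. [r4c1∈{5}] r4c1 has the single candidate 5 ⇒ r4c1=5.
Step 47. [r9c8∈{3}] only 3 remains possible at r9c8. So r9c8=3.
Step 48. [r3c6∈{3}] only 3 remains possible at r3c6. So r3c6=3.
Step 49. [r8c8∈{9}] r8c8's peers cover all but 9 ⇒ r8c8=9.
Step 50. [r3c3∈{1}] nothing but 1 survives at r3c3, so r3c3=1.

Answer: 7 5 3 4 9 2 6 1 8 / 9 2 4 8 1 6 5 7 3 / 6 8 1 5 7 3 4 2 9 / 5 3 7 1 2 4 9 8 6 / 4 1 6 3 8 9 2 5 7 / 8 9 2 7 6 5 3 4 1 / 1 4 5 9 3 7 8 6 2 / 3 6 8 2 5 1 7 9 4 / 2 7 9 6 4 8 1 3 5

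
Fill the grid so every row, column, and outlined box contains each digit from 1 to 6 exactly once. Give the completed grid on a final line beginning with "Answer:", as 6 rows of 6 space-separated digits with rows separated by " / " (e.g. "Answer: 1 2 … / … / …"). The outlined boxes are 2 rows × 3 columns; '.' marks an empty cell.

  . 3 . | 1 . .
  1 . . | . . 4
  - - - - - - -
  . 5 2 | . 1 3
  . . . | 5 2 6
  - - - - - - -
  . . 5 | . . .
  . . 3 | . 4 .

Step 1. [r1c1∈{2,4,5,6}] r1c1 is the only open cell in col 1 admitting 5 ⇒ r1c1=5.
Step 2. [r2c2∈{2,6}] across box 1, 2 lands solely at r2c2 ⇒ r2c2=2.
Step 3. [r1c5∈{6}] nothing but 6 survives at r1c5 ⇒ r1c5=6.
Step 4. [r3c1∈{4,6}] r3c1 is the only open cell in row 3 admitting 6, so r3c1=6.
Step 5. [r6c1∈{2}] only 2 remains possible at r6c1. So r6c1=2.
Step 6. [r5c4∈{2,3,6}] 2 has one home in col 4: r5c4 ⇒ r5c4=2.
Step 7. [r5c2∈{1,4,6}] row 5 places 6 nowhere but r5c2 ⇒ r5c2=6.
Step 8. [r4c2∈{1,4}] across col 2, 4 lands solely at r4c2 ⇒ r4c2=4.
Step 9. [r6c2∈{1}] only 1 remains possible at r6c2. So r6c2=1.
Step 10. [r5c5∈{3}] r5c5 is down to just 3 ⇒ r5c5=3.
Step 11. [r2c3∈{6}] only 6 remains possible at r2c3. So r2c3=6.
Step 12. [r6c4∈{6}] only 6 remains possible at r6c4, so r6c4=6.
Step 13. [r1c3∈{4}] r1c3's peers cover all but 4, so r1c3=4.
Step 14. [r5c1∈{4}] nothing but 4 survives at r5c1. So r5c1=4.
Step 15. [r4c1∈{3}] nothing but 3 survives at r4c1. So r4c1=3.
Step 16. [r3c4∈{4}] r3c4's peers cover all but 4 ⇒ r3c4=4.
Step 17. [r5c6∈{1}] r5c6 has the single candidate 1. So r5c6=1.
Step 18. [r2c5∈{5}] r2c5 has the single candidate 5, so r2c5=5.
Step 19. [r6c6∈{5}] only 5 remains possible at r6c6, so r6c6=5.
Step 20. [r1c6∈{2}] r1c6 has the single candidate 2. So r1c6=2.
Step 21. [r4c3∈{1}] r4c3's peers cover all but 1 ⇒ r4c3=1.
Step 22. [r2c4∈{3}] r2c4 has the single candidate 3 ⇒ r2c4=3.

Answer: 5 3 4 1 6 2 / 1 2 6 3 5 4 / 6 5 2 4 1 3 / 3 4 1 5 2 6 / 4 6 5 2 3 1 / 2 1 3 6 4 5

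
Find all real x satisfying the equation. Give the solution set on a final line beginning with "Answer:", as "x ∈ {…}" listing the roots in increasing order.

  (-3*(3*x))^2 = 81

Step 1. [(-3*(3*x))^2 = 81] LHS squared, RHS 81 ≥ 0: apply √ (±) ⇒ sqrt: -3*(3*x) = 9 or -9.
Step 2. [-3*(3*x) = 9 or -9] LHS = -3·(…); ÷-3 both sides, so div: 3*x = -3 or 3.
Step 3. [3*x = -3 or 3] leading coefficient 3: divide by 3. So div: x = -1 or 1.

Answer: x ∈ {-1, 1}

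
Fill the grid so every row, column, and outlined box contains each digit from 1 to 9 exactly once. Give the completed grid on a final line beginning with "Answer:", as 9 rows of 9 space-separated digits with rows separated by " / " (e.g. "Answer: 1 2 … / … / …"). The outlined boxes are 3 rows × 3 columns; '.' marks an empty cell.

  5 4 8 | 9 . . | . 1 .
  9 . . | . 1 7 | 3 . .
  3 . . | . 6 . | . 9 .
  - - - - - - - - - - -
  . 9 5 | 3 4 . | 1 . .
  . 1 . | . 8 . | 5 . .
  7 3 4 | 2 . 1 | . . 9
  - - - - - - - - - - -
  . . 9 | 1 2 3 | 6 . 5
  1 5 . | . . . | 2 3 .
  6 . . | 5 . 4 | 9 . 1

Step 1. [r8c3∈{7}] only 7 remains possible at r8c3, so r8c3=7.
Step 2. [r5c3∈{2,6}] in box 4, 6 fits only at r5c3, so r5c3=6.
Step 3. [r2c3∈{2}] nothing but 2 survives at r2c3, so r2c3=2.
Step 4. [r3c7∈{4,7,8}] r3c7 is the only open cell in col 7 admitting 4 ⇒ r3c7=4.
Step 5. [r1c9∈{2,6,7}] across row 1, 6 lands solely at r1c9. So r1c9=6.
Step 6. [r3c9∈{2,7,8}] box 3 places 2 nowhere but r3c9. So r3c9=2.
Step 7. [r7c8∈{4,7,8}] in row 7, 7 fits only at r7c8. So r7c8=7.
Step 8. [r9c8∈{8}] r9c8 is down to just 8. So r9c8=8.
Step 9. [r4c1∈{2,8}] box 4 places 8 nowhere but r4c1. So r4c1=8.
Step 10. [r3c4∈{8}] r3c4's peers cover all but 8 ⇒ r3c4=8.
Step 11. [r5c8∈{2,4}] r5c8 is the only open cell in col 8 admitting 4, so r5c8=4.
Step 12. [r8c6∈{6,8,9}] 8 has one home in row 8: r8c6. So r8c6=8.
Step 13. [r4c6∈{6}] nothing but 6 survives at r4c6 ⇒ r4c6=6.
Step 14. [r4c9∈{7}] r4c9 is down to just 7 ⇒ r4c9=7.
Step 15. [r7c1∈{4}] only 4 remains possible at r7c1, so r7c1=4.
Step 16. [r8c9∈{4}] r8c9's peers cover all but 4 ⇒ r8c9=4.
Step 17. [r1c7∈{7}] r1c7 is down to just 7, so r1c7=7.
Step 18. [r3c3∈{1}] nothing but 1 survives at r3c3 ⇒ r3c3=1.
Step 19. [r2c8∈{5}] only 5 remains possible at r2c8. So r2c8=5.
Step 20. [r3c6∈{5}] nothing but 5 survives at r3c6, so r3c6=5.
Step 21. [r2c4∈{4}] r2c4 has the single candidate 4. So r2c4=4.
Step 22. [r5c1∈{2}] r5c1 is down to just 2. So r5c1=2.
Step 23. [r5c6∈{9}] r5c6 is down to just 9. So r5c6=9.
Step 24. [r9c3∈{3}] r9c3 has the single candidate 3 ⇒ r9c3=3.
Step 25. [r6c8∈{6}] only 6 remains possible at r6c8. So r6c8=6.
Step 26. [r6c7∈{8}] r6c7's peers cover all but 8. So r6c7=8.
Step 27. [r6c5∈{5}] nothing but 5 survives at r6c5, so r6c5=5.
Step 28. [r1c5∈{3}] r1c5's peers cover all but 3 ⇒ r1c5=3.
Step 29. [r5c9∈{3}] r5c9 has the single candidate 3. So r5c9=3.
Step 30. [r3c2∈{7}] only 7 remains possible at r3c2. So r3c2=7.
Step 31. [r8c5∈{9}] r8c5's peers cover all but 9. So r8c5=9.
Step 32. [r2c2∈{6}] only 6 remains possible at r2c2, so r2c2=6.
Step 33. [r2c9∈{8}] r2c9's peers cover all but 8. So r2c9=8.
Step 34. [r1c6∈{2}] only 2 remains possible at r1c6, so r1c6=2.
Step 35. [r8c4∈{6}] only 6 remains possible at r8c4, so r8c4=6.
Step 36. [r4c8∈{2}] r4c8's peers cover all but 2, so r4c8=2.
Step 37. [r9c2∈{2}] r9c2 has the single candidate 2, so r9c2=2.
Step 38. [r9c5∈{7}] only 7 remains possible at r9c5. So r9c5=7.
Step 39. [r5c4∈{7}] nothing but 7 survives at r5c4, so r5c4=7.
Step 40. [r7c2∈{8}] r7c2 has the single candidate 8. So r7c2=8.

Answer: 5 4 8 9 3 2 7 1 6 / 9 6 2 4 1 7 3 5 8 / 3 7 1 8 6 5 4 9 2 / 8 9 5 3 4 6 1 2 7 / 2 1 6 7 8 9 5 4 3 / 7 3 4 2 5 1 8 6 9 / 4 8 9 1 2 3 6 7 5 / 1 5 7 6 9 8 2 3 4 / 6 2 3 5 7 4 9 8 1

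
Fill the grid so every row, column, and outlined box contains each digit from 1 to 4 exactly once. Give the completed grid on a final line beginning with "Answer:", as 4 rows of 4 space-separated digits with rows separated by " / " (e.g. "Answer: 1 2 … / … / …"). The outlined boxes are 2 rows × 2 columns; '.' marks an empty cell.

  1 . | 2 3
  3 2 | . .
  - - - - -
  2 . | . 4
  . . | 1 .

Step 1. [r4c2∈{3,4}] 3 has one home in row 4: r4c2, so r4c2=3.
Step 2. [r2c4∈{1}] r2c4's peers cover all but 1 ⇒ r2c4=1.
Step 3. [r3c3∈{3}] only 3 remains possible at r3c3 ⇒ r3c3=3.
Step 4. [r3c2∈{1}] r3c2 is down to just 1, so r3c2=1.
Step 5. [r2c3∈{4}] r2c3's peers cover all but 4 ⇒ r2c3=4.
Step 6. [r4c1∈{4}] r4c1's peers cover all but 4 ⇒ r4c1=4.
Step 7. [r1c2∈{4}] r1c2's peers cover all but 4 ⇒ r1c2=4.
Step 8. [r4c4∈{2}] r4c4 is down to just 2, so r4c4=2.

Answer: 1 4 2 3 / 3 2 4 1 / 2 1 3 4 / 4 3 1 2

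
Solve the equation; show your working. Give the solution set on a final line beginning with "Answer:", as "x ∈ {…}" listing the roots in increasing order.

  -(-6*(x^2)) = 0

Step 1. [-(-6*(x^2)) = 0] LHS negated; negate both sides ⇒ neg: -6*(x^2) = 0.
Step 2. [-6*(x^2) = 0] leading coefficient -6: divide by -6 ⇒ div: x^2 = 0.
Step 3. [x^2 = 0] LHS squared, RHS 0 ≥ 0: apply √ (±) ⇒ sqrt: x = 0.

Answer: x ∈ {0}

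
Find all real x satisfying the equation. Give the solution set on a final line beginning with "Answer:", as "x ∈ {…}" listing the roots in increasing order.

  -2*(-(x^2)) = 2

Step 1. [-2*(-(x^2)) = 2] -2 out front; divide by -2, so div: -(x^2) = -1.
Step 2. [-(x^2) = -1] leading − — multiply by −1. So neg: x^2 = 1.
Step 3. [x^2 = 1] √ both sides: 1 ≥ 0 gives two branches. So sqrt: x = 1 or -1.

Answer: x ∈ {-1, 1}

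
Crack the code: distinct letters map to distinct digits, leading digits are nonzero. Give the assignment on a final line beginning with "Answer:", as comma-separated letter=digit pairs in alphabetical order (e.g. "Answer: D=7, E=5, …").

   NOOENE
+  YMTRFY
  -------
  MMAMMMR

Step 1. [col 1: E + Y ≡ R (mod 10)] column 1 (E + Y ≡ R (mod 10), carry-in 0) doesn't pin Y yet; pick Y=4 and continue, so Y=4.
Step 2. [col 1: E + Y ≡ R (mod 10)] column 1 (E + Y ≡ R (mod 10), carry-in 0) doesn't pin R yet; pick R=7 and continue. So R=7.
Step 3. [M] adding two 6-digit numbers gives at most 6+1 digits, and here it does — M is that final carry and must be 1 ⇒ M=1.
Step 4. [col 1: E + Y ≡ R (mod 10)] column 1: given Y=4, R=7, carry-in 0, and digits 1,4,7 already taken and all letters distinct, E+Y≡R (mod 10) forces E=3, so E=3.
Step 5. [col 2: N + F ≡ M (mod 10)] column 2 (N + F ≡ M (mod 10), carry-in 0) doesn't pin F yet; pick F=5 and continue ⇒ F=5.
Step 6. [col 2: N + F ≡ M (mod 10)] column 2 reads N+F+carry(0)=M with F=5, M=1; with digits 1,3,4,5,7 already taken and all letters distinct, the only value for N is 6, so N=6.
Step 7. [col 4: O + T ≡ M (mod 10)] no forcing yet in column 4 (carry-in 1); T=2 is free and consistent — try it, so T=2.
Step 8. [col 4: O + T ≡ M (mod 10)] from column 4 (T=2, M=1, carry-in 1, digits 1,2,3,4,5,6,7 already taken and all letters distinct): O must equal 8, so O=8.
Step 9. [col 5: O + M ≡ A (mod 10)] column 5 reads O+M+carry(1)=A with O=8, M=1; with digits 1,2,3,4,5,6,7,8 already taken and all letters distinct, the only value for A is 0. So A=0.

Answer: A=0, E=3, F=5, M=1, N=6, O=8, R=7, T=2, Y=4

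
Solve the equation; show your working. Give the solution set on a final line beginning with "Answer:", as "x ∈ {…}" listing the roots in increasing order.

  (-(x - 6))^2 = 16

Step 1. [(-(x - 6))^2 = 16] LHS squared, RHS 16 ≥ 0: apply √ (±), so sqrt: -(x - 6) = 4 or -4.
Step 2. [-(x - 6) = 4 or -4] flip signs both sides. So neg: x - 6 = -4 or 4.
Step 3. [x - 6 = -4 or 4] -6 is outermost — add 6 both sides. So sub: x = 2 or 10.

Answer: x ∈ {2, 10}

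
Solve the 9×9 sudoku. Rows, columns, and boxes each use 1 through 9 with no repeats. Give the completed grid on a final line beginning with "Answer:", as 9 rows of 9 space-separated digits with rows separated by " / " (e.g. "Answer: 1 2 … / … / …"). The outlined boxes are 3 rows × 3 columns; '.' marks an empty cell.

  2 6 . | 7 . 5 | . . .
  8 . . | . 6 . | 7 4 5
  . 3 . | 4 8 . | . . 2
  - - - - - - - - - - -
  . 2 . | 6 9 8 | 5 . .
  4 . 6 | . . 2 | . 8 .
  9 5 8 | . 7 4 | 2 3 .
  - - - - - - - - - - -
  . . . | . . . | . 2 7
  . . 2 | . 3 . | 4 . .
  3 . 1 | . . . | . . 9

Step 1. [r5c9∈{1}] r5c9's peers cover all but 1 ⇒ r5c9=1.
Step 2. [r2c3∈{9}] r2c3 has the single candidate 9. So r2c3=9.
Step 3. [r1c5∈{1}] r1c5's peers cover all but 1 ⇒ r1c5=1.
Step 4. [r5c2∈{7}] only 7 remains possible at r5c2, so r5c2=7.
Step 5. [r3c6∈{9}] only 9 remains possible at r3c6 ⇒ r3c6=9.
Step 6. [r8c1∈{5,6,7}] across box 7, 7 lands solely at r8c1. So r8c1=7.
Step 7. [r7c7∈{1,3,6,8}] in row 7, 3 fits only at r7c7 ⇒ r7c7=3.
Step 8. [r8c8∈{1,5,6}] box 9 places 1 nowhere but r8c8, so r8c8=1.
Step 9. [r8c4∈{5,8,9}] in row 8, 5 fits only at r8c4. So r8c4=5.
Step 10. [r7c5∈{4}] r7c5 has the single candidate 4. So r7c5=4.
Step 11. [r8c6∈{6}] only 6 remains possible at r8c6. So r8c6=6.
Step 12. [r8c9∈{8}] nothing but 8 survives at r8c9, so r8c9=8.
Step 13. [r7c4∈{1,8,9}] 9 has one home in col 4: r7c4. So r7c4=9.
Step 14. [r3c7∈{1,6}] in col 7, 1 fits only at r3c7 ⇒ r3c7=1.
Step 15. [r2c4∈{2,3}] row 2 places 2 nowhere but r2c4, so r2c4=2.
Step 16. [r7c3∈{5}] r7c3 is down to just 5. So r7c3=5.
Step 17. [r9c4∈{8}] nothing but 8 survives at r9c4. So r9c4=8.
Step 18. [r5c7∈{9}] only 9 remains possible at r5c7. So r5c7=9.
Step 19. [r3c8∈{6}] nothing but 6 survives at r3c8. So r3c8=6.
Step 20. [r7c6∈{1}] r7c6 is down to just 1. So r7c6=1.
Step 21. [r1c9∈{3}] r1c9 is down to just 3, so r1c9=3.
Step 22. [r9c7∈{6}] r9c7's peers cover all but 6, so r9c7=6.
Step 23. [r4c9∈{4}] only 4 remains possible at r4c9, so r4c9=4.
Step 24. [r1c3∈{4}] r1c3 has the single candidate 4, so r1c3=4.
Step 25. [r4c3∈{3}] only 3 remains possible at r4c3, so r4c3=3.
Step 26. [r3c1∈{5}] nothing but 5 survives at r3c1 ⇒ r3c1=5.
Step 27. [r2c6∈{3}] r2c6 is down to just 3, so r2c6=3.
Step 28. [r1c7∈{8}] r1c7 is down to just 8 ⇒ r1c7=8.
Step 29. [r5c5∈{5}] nothing but 5 survives at r5c5 ⇒ r5c5=5.
Step 30. [r7c1∈{6}] only 6 remains possible at r7c1, so r7c1=6.
Step 31. [r5c4∈{3}] r5c4's peers cover all but 3 ⇒ r5c4=3.
Step 32. [r9c5∈{2}] r9c5 is down to just 2 ⇒ r9c5=2.
Step 33. [r4c1∈{1}] r4c1 is down to just 1, so r4c1=1.
Step 34. [r9c8∈{5}] r9c8's peers cover all but 5 ⇒ r9c8=5.
Step 35. [r1c8∈{9}] nothing but 9 survives at r1c8, so r1c8=9.
Step 36. [r9c2∈{4}] only 4 remains possible at r9c2. So r9c2=4.
Step 37. [r3c3∈{7}] r3c3 is down to just 7 ⇒ r3c3=7.
Step 38. [r6c4∈{1}] r6c4 is down to just 1, so r6c4=1.
Step 39. [r2c2∈{1}] r2c2's peers cover all but 1. So r2c2=1.
Step 40. [r7c2∈{8}] r7c2 is down to just 8, so r7c2=8.
Step 41. [r4c8∈{7}] only 7 remains possible at r4c8 ⇒ r4c8=7.
Step 42. [r8c2∈{9}] r8c2 has the single candidate 9, so r8c2=9.
Step 43. [r9c6∈{7}] nothing but 7 survives at r9c6, so r9c6=7.
Step 44. [r6c9∈{6}] r6c9 has the single candidate 6, so r6c9=6.

Answer: 2 6 4 7 1 5 8 9 3 / 8 1 9 2 6 3 7 4 5 / 5 3 7 4 8 9 1 6 2 / 1 2 3 6 9 8 5 7 4 / 4 7 6 3 5 2 9 8 1 / 9 5 8 1 7 4 2 3 6 / 6 8 5 9 4 1 3 2 7 / 7 9 2 5 3 6 4 1 8 / 3 4 1 8 2 7 6 5 9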